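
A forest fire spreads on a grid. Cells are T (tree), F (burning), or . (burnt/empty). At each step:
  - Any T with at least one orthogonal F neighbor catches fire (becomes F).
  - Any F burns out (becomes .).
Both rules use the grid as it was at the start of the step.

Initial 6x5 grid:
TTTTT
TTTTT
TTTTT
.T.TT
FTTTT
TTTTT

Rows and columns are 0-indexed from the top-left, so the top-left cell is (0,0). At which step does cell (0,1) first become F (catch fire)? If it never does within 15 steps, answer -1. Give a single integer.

Step 1: cell (0,1)='T' (+2 fires, +1 burnt)
Step 2: cell (0,1)='T' (+3 fires, +2 burnt)
Step 3: cell (0,1)='T' (+3 fires, +3 burnt)
Step 4: cell (0,1)='T' (+6 fires, +3 burnt)
Step 5: cell (0,1)='F' (+6 fires, +6 burnt)
  -> target ignites at step 5
Step 6: cell (0,1)='.' (+4 fires, +6 burnt)
Step 7: cell (0,1)='.' (+2 fires, +4 burnt)
Step 8: cell (0,1)='.' (+1 fires, +2 burnt)
Step 9: cell (0,1)='.' (+0 fires, +1 burnt)
  fire out at step 9

5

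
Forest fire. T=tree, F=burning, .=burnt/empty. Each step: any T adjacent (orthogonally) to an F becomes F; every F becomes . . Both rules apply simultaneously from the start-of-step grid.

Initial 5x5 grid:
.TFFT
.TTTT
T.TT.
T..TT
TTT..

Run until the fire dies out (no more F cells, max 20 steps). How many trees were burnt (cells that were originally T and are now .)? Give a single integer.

Answer: 10

Derivation:
Step 1: +4 fires, +2 burnt (F count now 4)
Step 2: +4 fires, +4 burnt (F count now 4)
Step 3: +1 fires, +4 burnt (F count now 1)
Step 4: +1 fires, +1 burnt (F count now 1)
Step 5: +0 fires, +1 burnt (F count now 0)
Fire out after step 5
Initially T: 15, now '.': 20
Total burnt (originally-T cells now '.'): 10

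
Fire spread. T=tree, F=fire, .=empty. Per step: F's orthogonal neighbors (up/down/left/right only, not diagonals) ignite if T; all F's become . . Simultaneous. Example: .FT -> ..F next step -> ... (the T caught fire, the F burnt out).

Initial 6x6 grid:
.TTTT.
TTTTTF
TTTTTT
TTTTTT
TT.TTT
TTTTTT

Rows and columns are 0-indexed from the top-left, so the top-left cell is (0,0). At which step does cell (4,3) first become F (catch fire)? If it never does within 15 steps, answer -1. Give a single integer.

Step 1: cell (4,3)='T' (+2 fires, +1 burnt)
Step 2: cell (4,3)='T' (+4 fires, +2 burnt)
Step 3: cell (4,3)='T' (+5 fires, +4 burnt)
Step 4: cell (4,3)='T' (+6 fires, +5 burnt)
Step 5: cell (4,3)='F' (+6 fires, +6 burnt)
  -> target ignites at step 5
Step 6: cell (4,3)='.' (+3 fires, +6 burnt)
Step 7: cell (4,3)='.' (+3 fires, +3 burnt)
Step 8: cell (4,3)='.' (+2 fires, +3 burnt)
Step 9: cell (4,3)='.' (+1 fires, +2 burnt)
Step 10: cell (4,3)='.' (+0 fires, +1 burnt)
  fire out at step 10

5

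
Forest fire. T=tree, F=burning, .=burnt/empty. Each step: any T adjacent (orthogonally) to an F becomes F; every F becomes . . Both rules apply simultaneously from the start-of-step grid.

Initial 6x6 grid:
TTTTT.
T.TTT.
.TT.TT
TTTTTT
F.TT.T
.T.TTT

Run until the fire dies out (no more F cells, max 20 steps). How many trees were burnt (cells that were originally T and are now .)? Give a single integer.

Answer: 25

Derivation:
Step 1: +1 fires, +1 burnt (F count now 1)
Step 2: +1 fires, +1 burnt (F count now 1)
Step 3: +2 fires, +1 burnt (F count now 2)
Step 4: +3 fires, +2 burnt (F count now 3)
Step 5: +3 fires, +3 burnt (F count now 3)
Step 6: +5 fires, +3 burnt (F count now 5)
Step 7: +6 fires, +5 burnt (F count now 6)
Step 8: +3 fires, +6 burnt (F count now 3)
Step 9: +1 fires, +3 burnt (F count now 1)
Step 10: +0 fires, +1 burnt (F count now 0)
Fire out after step 10
Initially T: 26, now '.': 35
Total burnt (originally-T cells now '.'): 25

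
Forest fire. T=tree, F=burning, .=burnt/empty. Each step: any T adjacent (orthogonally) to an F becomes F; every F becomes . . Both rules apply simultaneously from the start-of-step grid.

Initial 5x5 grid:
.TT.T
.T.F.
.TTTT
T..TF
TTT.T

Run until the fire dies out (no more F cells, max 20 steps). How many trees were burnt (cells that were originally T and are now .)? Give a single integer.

Step 1: +4 fires, +2 burnt (F count now 4)
Step 2: +1 fires, +4 burnt (F count now 1)
Step 3: +1 fires, +1 burnt (F count now 1)
Step 4: +1 fires, +1 burnt (F count now 1)
Step 5: +1 fires, +1 burnt (F count now 1)
Step 6: +1 fires, +1 burnt (F count now 1)
Step 7: +0 fires, +1 burnt (F count now 0)
Fire out after step 7
Initially T: 14, now '.': 20
Total burnt (originally-T cells now '.'): 9

Answer: 9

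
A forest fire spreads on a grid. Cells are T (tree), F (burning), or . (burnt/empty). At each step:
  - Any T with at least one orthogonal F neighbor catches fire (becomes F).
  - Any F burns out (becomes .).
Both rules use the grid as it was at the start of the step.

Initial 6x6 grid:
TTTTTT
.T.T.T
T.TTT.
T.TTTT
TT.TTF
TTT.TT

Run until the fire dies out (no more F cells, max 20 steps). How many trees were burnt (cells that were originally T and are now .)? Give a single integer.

Answer: 20

Derivation:
Step 1: +3 fires, +1 burnt (F count now 3)
Step 2: +3 fires, +3 burnt (F count now 3)
Step 3: +2 fires, +3 burnt (F count now 2)
Step 4: +2 fires, +2 burnt (F count now 2)
Step 5: +2 fires, +2 burnt (F count now 2)
Step 6: +1 fires, +2 burnt (F count now 1)
Step 7: +2 fires, +1 burnt (F count now 2)
Step 8: +2 fires, +2 burnt (F count now 2)
Step 9: +3 fires, +2 burnt (F count now 3)
Step 10: +0 fires, +3 burnt (F count now 0)
Fire out after step 10
Initially T: 27, now '.': 29
Total burnt (originally-T cells now '.'): 20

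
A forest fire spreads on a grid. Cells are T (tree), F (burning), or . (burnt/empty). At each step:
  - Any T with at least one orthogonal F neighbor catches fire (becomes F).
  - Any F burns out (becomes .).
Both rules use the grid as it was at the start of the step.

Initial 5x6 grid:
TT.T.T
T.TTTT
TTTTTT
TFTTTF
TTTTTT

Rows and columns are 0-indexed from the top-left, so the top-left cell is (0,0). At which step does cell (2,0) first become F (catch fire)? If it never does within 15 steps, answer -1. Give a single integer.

Step 1: cell (2,0)='T' (+7 fires, +2 burnt)
Step 2: cell (2,0)='F' (+8 fires, +7 burnt)
  -> target ignites at step 2
Step 3: cell (2,0)='.' (+6 fires, +8 burnt)
Step 4: cell (2,0)='.' (+2 fires, +6 burnt)
Step 5: cell (2,0)='.' (+2 fires, +2 burnt)
Step 6: cell (2,0)='.' (+0 fires, +2 burnt)
  fire out at step 6

2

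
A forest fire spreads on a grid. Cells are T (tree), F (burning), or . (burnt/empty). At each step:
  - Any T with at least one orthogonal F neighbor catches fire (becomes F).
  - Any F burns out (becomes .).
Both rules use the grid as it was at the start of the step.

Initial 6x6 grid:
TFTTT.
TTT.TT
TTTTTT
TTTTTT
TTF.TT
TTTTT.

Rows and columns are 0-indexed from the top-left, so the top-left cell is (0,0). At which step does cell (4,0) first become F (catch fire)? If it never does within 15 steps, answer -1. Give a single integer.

Step 1: cell (4,0)='T' (+6 fires, +2 burnt)
Step 2: cell (4,0)='F' (+10 fires, +6 burnt)
  -> target ignites at step 2
Step 3: cell (4,0)='.' (+7 fires, +10 burnt)
Step 4: cell (4,0)='.' (+4 fires, +7 burnt)
Step 5: cell (4,0)='.' (+3 fires, +4 burnt)
Step 6: cell (4,0)='.' (+0 fires, +3 burnt)
  fire out at step 6

2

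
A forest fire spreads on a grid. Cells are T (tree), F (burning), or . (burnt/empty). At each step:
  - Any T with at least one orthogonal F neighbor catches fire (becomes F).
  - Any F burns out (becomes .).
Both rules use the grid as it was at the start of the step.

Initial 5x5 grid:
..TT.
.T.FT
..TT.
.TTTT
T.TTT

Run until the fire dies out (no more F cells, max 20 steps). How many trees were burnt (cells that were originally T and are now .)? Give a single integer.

Step 1: +3 fires, +1 burnt (F count now 3)
Step 2: +3 fires, +3 burnt (F count now 3)
Step 3: +3 fires, +3 burnt (F count now 3)
Step 4: +3 fires, +3 burnt (F count now 3)
Step 5: +0 fires, +3 burnt (F count now 0)
Fire out after step 5
Initially T: 14, now '.': 23
Total burnt (originally-T cells now '.'): 12

Answer: 12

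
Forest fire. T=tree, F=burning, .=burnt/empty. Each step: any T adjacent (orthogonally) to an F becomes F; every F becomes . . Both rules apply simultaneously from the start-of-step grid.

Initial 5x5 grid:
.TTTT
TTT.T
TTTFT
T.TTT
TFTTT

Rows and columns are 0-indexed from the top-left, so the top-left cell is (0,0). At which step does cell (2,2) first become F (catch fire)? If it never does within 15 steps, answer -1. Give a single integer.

Step 1: cell (2,2)='F' (+5 fires, +2 burnt)
  -> target ignites at step 1
Step 2: cell (2,2)='.' (+7 fires, +5 burnt)
Step 3: cell (2,2)='.' (+5 fires, +7 burnt)
Step 4: cell (2,2)='.' (+3 fires, +5 burnt)
Step 5: cell (2,2)='.' (+0 fires, +3 burnt)
  fire out at step 5

1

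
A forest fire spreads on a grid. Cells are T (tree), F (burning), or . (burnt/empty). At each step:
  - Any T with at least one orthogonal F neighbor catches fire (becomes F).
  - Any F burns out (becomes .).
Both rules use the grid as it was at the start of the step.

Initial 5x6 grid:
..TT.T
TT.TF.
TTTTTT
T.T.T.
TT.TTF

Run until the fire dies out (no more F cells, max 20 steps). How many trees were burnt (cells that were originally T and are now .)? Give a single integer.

Step 1: +3 fires, +2 burnt (F count now 3)
Step 2: +5 fires, +3 burnt (F count now 5)
Step 3: +2 fires, +5 burnt (F count now 2)
Step 4: +2 fires, +2 burnt (F count now 2)
Step 5: +2 fires, +2 burnt (F count now 2)
Step 6: +2 fires, +2 burnt (F count now 2)
Step 7: +1 fires, +2 burnt (F count now 1)
Step 8: +1 fires, +1 burnt (F count now 1)
Step 9: +0 fires, +1 burnt (F count now 0)
Fire out after step 9
Initially T: 19, now '.': 29
Total burnt (originally-T cells now '.'): 18

Answer: 18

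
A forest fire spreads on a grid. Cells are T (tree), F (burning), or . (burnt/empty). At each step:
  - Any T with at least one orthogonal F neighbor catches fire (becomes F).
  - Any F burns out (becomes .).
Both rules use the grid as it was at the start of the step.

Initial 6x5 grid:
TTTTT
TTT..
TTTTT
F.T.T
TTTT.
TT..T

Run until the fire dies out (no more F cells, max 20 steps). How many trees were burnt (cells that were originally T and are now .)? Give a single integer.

Step 1: +2 fires, +1 burnt (F count now 2)
Step 2: +4 fires, +2 burnt (F count now 4)
Step 3: +5 fires, +4 burnt (F count now 5)
Step 4: +5 fires, +5 burnt (F count now 5)
Step 5: +2 fires, +5 burnt (F count now 2)
Step 6: +2 fires, +2 burnt (F count now 2)
Step 7: +1 fires, +2 burnt (F count now 1)
Step 8: +0 fires, +1 burnt (F count now 0)
Fire out after step 8
Initially T: 22, now '.': 29
Total burnt (originally-T cells now '.'): 21

Answer: 21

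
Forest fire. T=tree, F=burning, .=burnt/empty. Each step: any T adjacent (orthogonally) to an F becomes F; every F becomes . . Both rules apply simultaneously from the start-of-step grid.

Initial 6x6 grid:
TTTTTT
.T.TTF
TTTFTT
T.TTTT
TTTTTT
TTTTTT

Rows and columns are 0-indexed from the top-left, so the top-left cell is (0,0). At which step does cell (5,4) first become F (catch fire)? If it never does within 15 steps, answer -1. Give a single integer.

Step 1: cell (5,4)='T' (+7 fires, +2 burnt)
Step 2: cell (5,4)='T' (+7 fires, +7 burnt)
Step 3: cell (5,4)='T' (+7 fires, +7 burnt)
Step 4: cell (5,4)='F' (+6 fires, +7 burnt)
  -> target ignites at step 4
Step 5: cell (5,4)='.' (+3 fires, +6 burnt)
Step 6: cell (5,4)='.' (+1 fires, +3 burnt)
Step 7: cell (5,4)='.' (+0 fires, +1 burnt)
  fire out at step 7

4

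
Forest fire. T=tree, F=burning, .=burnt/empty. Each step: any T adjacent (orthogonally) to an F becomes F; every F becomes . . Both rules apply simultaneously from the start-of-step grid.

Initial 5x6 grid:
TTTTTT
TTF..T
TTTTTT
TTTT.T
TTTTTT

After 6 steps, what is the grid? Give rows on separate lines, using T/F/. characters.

Step 1: 3 trees catch fire, 1 burn out
  TTFTTT
  TF...T
  TTFTTT
  TTTT.T
  TTTTTT
Step 2: 6 trees catch fire, 3 burn out
  TF.FTT
  F....T
  TF.FTT
  TTFT.T
  TTTTTT
Step 3: 7 trees catch fire, 6 burn out
  F...FT
  .....T
  F...FT
  TF.F.T
  TTFTTT
Step 4: 5 trees catch fire, 7 burn out
  .....F
  .....T
  .....F
  F....T
  TF.FTT
Step 5: 4 trees catch fire, 5 burn out
  ......
  .....F
  ......
  .....F
  F...FT
Step 6: 1 trees catch fire, 4 burn out
  ......
  ......
  ......
  ......
  .....F

......
......
......
......
.....F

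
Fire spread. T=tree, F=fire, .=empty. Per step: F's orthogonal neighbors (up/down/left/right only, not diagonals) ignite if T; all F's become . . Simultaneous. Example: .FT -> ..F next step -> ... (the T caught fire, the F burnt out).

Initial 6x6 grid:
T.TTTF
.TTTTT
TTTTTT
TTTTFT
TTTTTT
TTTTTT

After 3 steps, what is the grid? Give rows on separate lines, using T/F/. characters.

Step 1: 6 trees catch fire, 2 burn out
  T.TTF.
  .TTTTF
  TTTTFT
  TTTF.F
  TTTTFT
  TTTTTT
Step 2: 8 trees catch fire, 6 burn out
  T.TF..
  .TTTF.
  TTTF.F
  TTF...
  TTTF.F
  TTTTFT
Step 3: 7 trees catch fire, 8 burn out
  T.F...
  .TTF..
  TTF...
  TF....
  TTF...
  TTTF.F

T.F...
.TTF..
TTF...
TF....
TTF...
TTTF.F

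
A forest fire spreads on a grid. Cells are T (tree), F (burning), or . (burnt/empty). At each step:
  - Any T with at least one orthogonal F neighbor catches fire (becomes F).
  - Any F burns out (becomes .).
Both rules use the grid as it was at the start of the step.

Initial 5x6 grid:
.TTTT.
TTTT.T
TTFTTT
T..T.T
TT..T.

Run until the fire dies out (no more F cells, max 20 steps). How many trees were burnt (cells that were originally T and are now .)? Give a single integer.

Answer: 19

Derivation:
Step 1: +3 fires, +1 burnt (F count now 3)
Step 2: +6 fires, +3 burnt (F count now 6)
Step 3: +5 fires, +6 burnt (F count now 5)
Step 4: +4 fires, +5 burnt (F count now 4)
Step 5: +1 fires, +4 burnt (F count now 1)
Step 6: +0 fires, +1 burnt (F count now 0)
Fire out after step 6
Initially T: 20, now '.': 29
Total burnt (originally-T cells now '.'): 19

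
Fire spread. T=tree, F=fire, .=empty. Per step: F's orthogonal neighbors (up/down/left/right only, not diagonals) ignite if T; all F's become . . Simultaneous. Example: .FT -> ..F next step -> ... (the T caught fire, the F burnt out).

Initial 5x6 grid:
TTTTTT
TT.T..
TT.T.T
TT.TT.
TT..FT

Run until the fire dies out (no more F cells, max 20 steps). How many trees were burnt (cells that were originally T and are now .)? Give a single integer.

Step 1: +2 fires, +1 burnt (F count now 2)
Step 2: +1 fires, +2 burnt (F count now 1)
Step 3: +1 fires, +1 burnt (F count now 1)
Step 4: +1 fires, +1 burnt (F count now 1)
Step 5: +1 fires, +1 burnt (F count now 1)
Step 6: +2 fires, +1 burnt (F count now 2)
Step 7: +2 fires, +2 burnt (F count now 2)
Step 8: +2 fires, +2 burnt (F count now 2)
Step 9: +2 fires, +2 burnt (F count now 2)
Step 10: +2 fires, +2 burnt (F count now 2)
Step 11: +2 fires, +2 burnt (F count now 2)
Step 12: +1 fires, +2 burnt (F count now 1)
Step 13: +0 fires, +1 burnt (F count now 0)
Fire out after step 13
Initially T: 20, now '.': 29
Total burnt (originally-T cells now '.'): 19

Answer: 19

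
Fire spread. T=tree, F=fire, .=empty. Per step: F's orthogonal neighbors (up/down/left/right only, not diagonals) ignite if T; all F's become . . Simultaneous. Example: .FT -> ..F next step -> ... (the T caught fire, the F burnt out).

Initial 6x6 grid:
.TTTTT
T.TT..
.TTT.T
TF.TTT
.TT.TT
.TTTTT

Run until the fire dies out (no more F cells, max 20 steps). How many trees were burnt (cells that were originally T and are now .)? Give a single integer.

Answer: 24

Derivation:
Step 1: +3 fires, +1 burnt (F count now 3)
Step 2: +3 fires, +3 burnt (F count now 3)
Step 3: +3 fires, +3 burnt (F count now 3)
Step 4: +4 fires, +3 burnt (F count now 4)
Step 5: +4 fires, +4 burnt (F count now 4)
Step 6: +4 fires, +4 burnt (F count now 4)
Step 7: +3 fires, +4 burnt (F count now 3)
Step 8: +0 fires, +3 burnt (F count now 0)
Fire out after step 8
Initially T: 25, now '.': 35
Total burnt (originally-T cells now '.'): 24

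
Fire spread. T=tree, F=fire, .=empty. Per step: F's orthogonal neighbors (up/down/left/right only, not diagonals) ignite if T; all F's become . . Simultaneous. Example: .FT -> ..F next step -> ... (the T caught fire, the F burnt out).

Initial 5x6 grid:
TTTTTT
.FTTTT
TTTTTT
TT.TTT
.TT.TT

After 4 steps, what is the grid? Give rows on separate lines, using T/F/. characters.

Step 1: 3 trees catch fire, 1 burn out
  TFTTTT
  ..FTTT
  TFTTTT
  TT.TTT
  .TT.TT
Step 2: 6 trees catch fire, 3 burn out
  F.FTTT
  ...FTT
  F.FTTT
  TF.TTT
  .TT.TT
Step 3: 5 trees catch fire, 6 burn out
  ...FTT
  ....FT
  ...FTT
  F..TTT
  .FT.TT
Step 4: 5 trees catch fire, 5 burn out
  ....FT
  .....F
  ....FT
  ...FTT
  ..F.TT

....FT
.....F
....FT
...FTT
..F.TT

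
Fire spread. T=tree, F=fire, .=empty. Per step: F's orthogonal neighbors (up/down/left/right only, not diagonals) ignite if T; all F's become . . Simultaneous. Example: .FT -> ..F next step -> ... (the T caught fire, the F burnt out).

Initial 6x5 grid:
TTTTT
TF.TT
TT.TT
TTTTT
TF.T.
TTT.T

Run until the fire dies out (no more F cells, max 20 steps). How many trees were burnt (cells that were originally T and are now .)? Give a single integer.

Step 1: +6 fires, +2 burnt (F count now 6)
Step 2: +7 fires, +6 burnt (F count now 7)
Step 3: +2 fires, +7 burnt (F count now 2)
Step 4: +5 fires, +2 burnt (F count now 5)
Step 5: +2 fires, +5 burnt (F count now 2)
Step 6: +0 fires, +2 burnt (F count now 0)
Fire out after step 6
Initially T: 23, now '.': 29
Total burnt (originally-T cells now '.'): 22

Answer: 22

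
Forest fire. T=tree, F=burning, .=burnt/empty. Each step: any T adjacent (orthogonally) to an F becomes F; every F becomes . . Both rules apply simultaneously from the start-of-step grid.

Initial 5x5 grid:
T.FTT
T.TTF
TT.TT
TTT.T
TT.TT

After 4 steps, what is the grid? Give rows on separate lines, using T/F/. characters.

Step 1: 5 trees catch fire, 2 burn out
  T..FF
  T.FF.
  TT.TF
  TTT.T
  TT.TT
Step 2: 2 trees catch fire, 5 burn out
  T....
  T....
  TT.F.
  TTT.F
  TT.TT
Step 3: 1 trees catch fire, 2 burn out
  T....
  T....
  TT...
  TTT..
  TT.TF
Step 4: 1 trees catch fire, 1 burn out
  T....
  T....
  TT...
  TTT..
  TT.F.

T....
T....
TT...
TTT..
TT.F.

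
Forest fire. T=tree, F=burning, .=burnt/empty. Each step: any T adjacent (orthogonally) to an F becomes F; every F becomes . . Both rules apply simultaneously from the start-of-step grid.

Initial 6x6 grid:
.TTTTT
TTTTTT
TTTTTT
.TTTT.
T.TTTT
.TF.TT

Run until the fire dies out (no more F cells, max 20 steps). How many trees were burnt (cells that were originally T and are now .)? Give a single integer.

Step 1: +2 fires, +1 burnt (F count now 2)
Step 2: +2 fires, +2 burnt (F count now 2)
Step 3: +4 fires, +2 burnt (F count now 4)
Step 4: +6 fires, +4 burnt (F count now 6)
Step 5: +6 fires, +6 burnt (F count now 6)
Step 6: +5 fires, +6 burnt (F count now 5)
Step 7: +2 fires, +5 burnt (F count now 2)
Step 8: +1 fires, +2 burnt (F count now 1)
Step 9: +0 fires, +1 burnt (F count now 0)
Fire out after step 9
Initially T: 29, now '.': 35
Total burnt (originally-T cells now '.'): 28

Answer: 28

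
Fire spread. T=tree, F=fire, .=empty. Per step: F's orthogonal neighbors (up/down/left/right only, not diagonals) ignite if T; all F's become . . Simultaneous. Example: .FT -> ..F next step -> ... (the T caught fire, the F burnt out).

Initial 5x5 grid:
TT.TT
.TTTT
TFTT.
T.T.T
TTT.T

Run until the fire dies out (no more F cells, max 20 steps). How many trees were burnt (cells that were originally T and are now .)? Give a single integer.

Answer: 16

Derivation:
Step 1: +3 fires, +1 burnt (F count now 3)
Step 2: +5 fires, +3 burnt (F count now 5)
Step 3: +4 fires, +5 burnt (F count now 4)
Step 4: +3 fires, +4 burnt (F count now 3)
Step 5: +1 fires, +3 burnt (F count now 1)
Step 6: +0 fires, +1 burnt (F count now 0)
Fire out after step 6
Initially T: 18, now '.': 23
Total burnt (originally-T cells now '.'): 16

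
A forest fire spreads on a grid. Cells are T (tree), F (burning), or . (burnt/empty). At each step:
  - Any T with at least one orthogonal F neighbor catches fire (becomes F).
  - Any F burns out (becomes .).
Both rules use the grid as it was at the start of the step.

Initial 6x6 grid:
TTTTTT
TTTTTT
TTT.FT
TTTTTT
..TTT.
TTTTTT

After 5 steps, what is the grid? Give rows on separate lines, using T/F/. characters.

Step 1: 3 trees catch fire, 1 burn out
  TTTTTT
  TTTTFT
  TTT..F
  TTTTFT
  ..TTT.
  TTTTTT
Step 2: 6 trees catch fire, 3 burn out
  TTTTFT
  TTTF.F
  TTT...
  TTTF.F
  ..TTF.
  TTTTTT
Step 3: 6 trees catch fire, 6 burn out
  TTTF.F
  TTF...
  TTT...
  TTF...
  ..TF..
  TTTTFT
Step 4: 7 trees catch fire, 6 burn out
  TTF...
  TF....
  TTF...
  TF....
  ..F...
  TTTF.F
Step 5: 5 trees catch fire, 7 burn out
  TF....
  F.....
  TF....
  F.....
  ......
  TTF...

TF....
F.....
TF....
F.....
......
TTF...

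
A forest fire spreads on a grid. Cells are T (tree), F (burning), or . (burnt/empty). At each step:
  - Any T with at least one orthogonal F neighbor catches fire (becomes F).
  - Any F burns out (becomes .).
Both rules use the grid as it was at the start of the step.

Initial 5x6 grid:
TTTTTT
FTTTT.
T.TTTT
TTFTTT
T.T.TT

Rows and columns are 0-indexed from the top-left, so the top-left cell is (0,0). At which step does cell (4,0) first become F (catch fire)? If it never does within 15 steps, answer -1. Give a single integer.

Step 1: cell (4,0)='T' (+7 fires, +2 burnt)
Step 2: cell (4,0)='T' (+5 fires, +7 burnt)
Step 3: cell (4,0)='F' (+6 fires, +5 burnt)
  -> target ignites at step 3
Step 4: cell (4,0)='.' (+4 fires, +6 burnt)
Step 5: cell (4,0)='.' (+1 fires, +4 burnt)
Step 6: cell (4,0)='.' (+1 fires, +1 burnt)
Step 7: cell (4,0)='.' (+0 fires, +1 burnt)
  fire out at step 7

3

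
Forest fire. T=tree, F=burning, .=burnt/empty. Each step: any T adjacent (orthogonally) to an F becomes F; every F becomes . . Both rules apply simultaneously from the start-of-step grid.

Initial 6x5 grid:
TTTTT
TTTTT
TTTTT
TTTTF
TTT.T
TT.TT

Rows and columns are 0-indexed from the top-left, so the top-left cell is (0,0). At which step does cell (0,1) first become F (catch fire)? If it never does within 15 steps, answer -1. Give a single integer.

Step 1: cell (0,1)='T' (+3 fires, +1 burnt)
Step 2: cell (0,1)='T' (+4 fires, +3 burnt)
Step 3: cell (0,1)='T' (+6 fires, +4 burnt)
Step 4: cell (0,1)='T' (+5 fires, +6 burnt)
Step 5: cell (0,1)='T' (+5 fires, +5 burnt)
Step 6: cell (0,1)='F' (+3 fires, +5 burnt)
  -> target ignites at step 6
Step 7: cell (0,1)='.' (+1 fires, +3 burnt)
Step 8: cell (0,1)='.' (+0 fires, +1 burnt)
  fire out at step 8

6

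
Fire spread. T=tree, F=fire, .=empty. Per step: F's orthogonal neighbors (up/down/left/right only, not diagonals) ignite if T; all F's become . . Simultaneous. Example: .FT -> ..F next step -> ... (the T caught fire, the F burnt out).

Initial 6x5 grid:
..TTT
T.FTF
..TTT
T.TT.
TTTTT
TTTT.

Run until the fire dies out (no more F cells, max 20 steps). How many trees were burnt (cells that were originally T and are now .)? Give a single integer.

Step 1: +5 fires, +2 burnt (F count now 5)
Step 2: +3 fires, +5 burnt (F count now 3)
Step 3: +2 fires, +3 burnt (F count now 2)
Step 4: +3 fires, +2 burnt (F count now 3)
Step 5: +4 fires, +3 burnt (F count now 4)
Step 6: +2 fires, +4 burnt (F count now 2)
Step 7: +0 fires, +2 burnt (F count now 0)
Fire out after step 7
Initially T: 20, now '.': 29
Total burnt (originally-T cells now '.'): 19

Answer: 19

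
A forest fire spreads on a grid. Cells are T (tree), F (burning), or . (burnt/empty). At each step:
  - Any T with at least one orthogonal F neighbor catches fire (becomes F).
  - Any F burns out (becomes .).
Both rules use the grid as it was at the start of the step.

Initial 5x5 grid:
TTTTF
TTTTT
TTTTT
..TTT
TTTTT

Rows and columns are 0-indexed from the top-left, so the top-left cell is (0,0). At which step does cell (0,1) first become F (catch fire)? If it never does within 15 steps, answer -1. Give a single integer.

Step 1: cell (0,1)='T' (+2 fires, +1 burnt)
Step 2: cell (0,1)='T' (+3 fires, +2 burnt)
Step 3: cell (0,1)='F' (+4 fires, +3 burnt)
  -> target ignites at step 3
Step 4: cell (0,1)='.' (+5 fires, +4 burnt)
Step 5: cell (0,1)='.' (+4 fires, +5 burnt)
Step 6: cell (0,1)='.' (+2 fires, +4 burnt)
Step 7: cell (0,1)='.' (+1 fires, +2 burnt)
Step 8: cell (0,1)='.' (+1 fires, +1 burnt)
Step 9: cell (0,1)='.' (+0 fires, +1 burnt)
  fire out at step 9

3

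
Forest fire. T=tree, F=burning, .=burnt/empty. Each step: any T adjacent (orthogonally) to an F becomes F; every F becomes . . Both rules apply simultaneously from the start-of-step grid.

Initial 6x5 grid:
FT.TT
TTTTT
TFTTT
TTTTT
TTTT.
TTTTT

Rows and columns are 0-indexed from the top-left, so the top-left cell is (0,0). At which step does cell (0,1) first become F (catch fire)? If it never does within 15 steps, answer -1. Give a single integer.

Step 1: cell (0,1)='F' (+6 fires, +2 burnt)
  -> target ignites at step 1
Step 2: cell (0,1)='.' (+5 fires, +6 burnt)
Step 3: cell (0,1)='.' (+6 fires, +5 burnt)
Step 4: cell (0,1)='.' (+6 fires, +6 burnt)
Step 5: cell (0,1)='.' (+2 fires, +6 burnt)
Step 6: cell (0,1)='.' (+1 fires, +2 burnt)
Step 7: cell (0,1)='.' (+0 fires, +1 burnt)
  fire out at step 7

1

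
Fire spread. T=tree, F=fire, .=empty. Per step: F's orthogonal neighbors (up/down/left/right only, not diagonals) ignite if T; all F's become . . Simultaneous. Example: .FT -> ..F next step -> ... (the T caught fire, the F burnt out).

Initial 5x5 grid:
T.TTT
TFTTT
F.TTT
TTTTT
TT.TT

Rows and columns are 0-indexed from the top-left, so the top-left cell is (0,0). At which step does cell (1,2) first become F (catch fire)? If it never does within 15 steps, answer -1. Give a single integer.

Step 1: cell (1,2)='F' (+3 fires, +2 burnt)
  -> target ignites at step 1
Step 2: cell (1,2)='.' (+6 fires, +3 burnt)
Step 3: cell (1,2)='.' (+5 fires, +6 burnt)
Step 4: cell (1,2)='.' (+3 fires, +5 burnt)
Step 5: cell (1,2)='.' (+2 fires, +3 burnt)
Step 6: cell (1,2)='.' (+1 fires, +2 burnt)
Step 7: cell (1,2)='.' (+0 fires, +1 burnt)
  fire out at step 7

1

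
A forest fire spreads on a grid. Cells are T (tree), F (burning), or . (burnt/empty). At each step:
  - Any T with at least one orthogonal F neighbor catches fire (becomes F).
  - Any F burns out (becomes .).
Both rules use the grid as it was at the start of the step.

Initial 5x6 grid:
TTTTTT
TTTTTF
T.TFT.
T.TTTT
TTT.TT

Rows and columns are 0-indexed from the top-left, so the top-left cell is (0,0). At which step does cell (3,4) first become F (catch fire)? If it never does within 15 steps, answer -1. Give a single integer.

Step 1: cell (3,4)='T' (+6 fires, +2 burnt)
Step 2: cell (3,4)='F' (+5 fires, +6 burnt)
  -> target ignites at step 2
Step 3: cell (3,4)='.' (+5 fires, +5 burnt)
Step 4: cell (3,4)='.' (+4 fires, +5 burnt)
Step 5: cell (3,4)='.' (+3 fires, +4 burnt)
Step 6: cell (3,4)='.' (+1 fires, +3 burnt)
Step 7: cell (3,4)='.' (+0 fires, +1 burnt)
  fire out at step 7

2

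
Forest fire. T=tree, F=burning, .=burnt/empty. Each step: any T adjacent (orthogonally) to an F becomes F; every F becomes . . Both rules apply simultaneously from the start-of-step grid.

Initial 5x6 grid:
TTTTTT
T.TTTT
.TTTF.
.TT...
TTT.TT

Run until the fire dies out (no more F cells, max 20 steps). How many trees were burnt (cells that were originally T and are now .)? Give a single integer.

Answer: 19

Derivation:
Step 1: +2 fires, +1 burnt (F count now 2)
Step 2: +4 fires, +2 burnt (F count now 4)
Step 3: +5 fires, +4 burnt (F count now 5)
Step 4: +3 fires, +5 burnt (F count now 3)
Step 5: +2 fires, +3 burnt (F count now 2)
Step 6: +2 fires, +2 burnt (F count now 2)
Step 7: +1 fires, +2 burnt (F count now 1)
Step 8: +0 fires, +1 burnt (F count now 0)
Fire out after step 8
Initially T: 21, now '.': 28
Total burnt (originally-T cells now '.'): 19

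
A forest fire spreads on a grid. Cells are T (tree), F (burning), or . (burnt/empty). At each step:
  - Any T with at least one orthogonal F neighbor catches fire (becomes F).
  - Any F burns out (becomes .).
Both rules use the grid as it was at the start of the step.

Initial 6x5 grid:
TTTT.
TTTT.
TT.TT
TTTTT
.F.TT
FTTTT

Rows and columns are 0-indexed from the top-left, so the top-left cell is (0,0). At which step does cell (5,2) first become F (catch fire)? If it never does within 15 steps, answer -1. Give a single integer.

Step 1: cell (5,2)='T' (+2 fires, +2 burnt)
Step 2: cell (5,2)='F' (+4 fires, +2 burnt)
  -> target ignites at step 2
Step 3: cell (5,2)='.' (+4 fires, +4 burnt)
Step 4: cell (5,2)='.' (+7 fires, +4 burnt)
Step 5: cell (5,2)='.' (+5 fires, +7 burnt)
Step 6: cell (5,2)='.' (+1 fires, +5 burnt)
Step 7: cell (5,2)='.' (+0 fires, +1 burnt)
  fire out at step 7

2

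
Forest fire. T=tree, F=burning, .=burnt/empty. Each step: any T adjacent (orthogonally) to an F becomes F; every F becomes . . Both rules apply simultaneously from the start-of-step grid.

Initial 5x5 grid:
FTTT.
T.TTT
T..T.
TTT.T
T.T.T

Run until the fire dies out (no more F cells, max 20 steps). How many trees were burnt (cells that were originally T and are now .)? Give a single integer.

Answer: 14

Derivation:
Step 1: +2 fires, +1 burnt (F count now 2)
Step 2: +2 fires, +2 burnt (F count now 2)
Step 3: +3 fires, +2 burnt (F count now 3)
Step 4: +3 fires, +3 burnt (F count now 3)
Step 5: +3 fires, +3 burnt (F count now 3)
Step 6: +1 fires, +3 burnt (F count now 1)
Step 7: +0 fires, +1 burnt (F count now 0)
Fire out after step 7
Initially T: 16, now '.': 23
Total burnt (originally-T cells now '.'): 14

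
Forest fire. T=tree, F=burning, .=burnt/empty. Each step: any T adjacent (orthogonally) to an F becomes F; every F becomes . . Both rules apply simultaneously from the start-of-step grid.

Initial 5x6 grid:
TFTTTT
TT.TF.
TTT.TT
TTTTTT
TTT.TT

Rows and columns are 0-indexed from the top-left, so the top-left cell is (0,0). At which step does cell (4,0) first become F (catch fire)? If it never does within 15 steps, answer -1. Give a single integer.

Step 1: cell (4,0)='T' (+6 fires, +2 burnt)
Step 2: cell (4,0)='T' (+6 fires, +6 burnt)
Step 3: cell (4,0)='T' (+6 fires, +6 burnt)
Step 4: cell (4,0)='T' (+4 fires, +6 burnt)
Step 5: cell (4,0)='F' (+2 fires, +4 burnt)
  -> target ignites at step 5
Step 6: cell (4,0)='.' (+0 fires, +2 burnt)
  fire out at step 6

5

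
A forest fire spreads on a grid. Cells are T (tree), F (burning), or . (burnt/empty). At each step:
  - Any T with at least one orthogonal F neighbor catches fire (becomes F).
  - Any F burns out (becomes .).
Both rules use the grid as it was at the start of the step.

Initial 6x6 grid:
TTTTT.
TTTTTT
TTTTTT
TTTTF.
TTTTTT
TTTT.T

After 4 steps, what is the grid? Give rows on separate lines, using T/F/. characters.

Step 1: 3 trees catch fire, 1 burn out
  TTTTT.
  TTTTTT
  TTTTFT
  TTTF..
  TTTTFT
  TTTT.T
Step 2: 6 trees catch fire, 3 burn out
  TTTTT.
  TTTTFT
  TTTF.F
  TTF...
  TTTF.F
  TTTT.T
Step 3: 8 trees catch fire, 6 burn out
  TTTTF.
  TTTF.F
  TTF...
  TF....
  TTF...
  TTTF.F
Step 4: 6 trees catch fire, 8 burn out
  TTTF..
  TTF...
  TF....
  F.....
  TF....
  TTF...

TTTF..
TTF...
TF....
F.....
TF....
TTF...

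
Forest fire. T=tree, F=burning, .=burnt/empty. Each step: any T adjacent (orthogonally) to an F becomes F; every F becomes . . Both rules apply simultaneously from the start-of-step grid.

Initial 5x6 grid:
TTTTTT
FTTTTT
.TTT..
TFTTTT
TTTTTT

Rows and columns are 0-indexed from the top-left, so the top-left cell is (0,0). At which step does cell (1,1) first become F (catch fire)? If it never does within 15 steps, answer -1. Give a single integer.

Step 1: cell (1,1)='F' (+6 fires, +2 burnt)
  -> target ignites at step 1
Step 2: cell (1,1)='.' (+6 fires, +6 burnt)
Step 3: cell (1,1)='.' (+5 fires, +6 burnt)
Step 4: cell (1,1)='.' (+4 fires, +5 burnt)
Step 5: cell (1,1)='.' (+3 fires, +4 burnt)
Step 6: cell (1,1)='.' (+1 fires, +3 burnt)
Step 7: cell (1,1)='.' (+0 fires, +1 burnt)
  fire out at step 7

1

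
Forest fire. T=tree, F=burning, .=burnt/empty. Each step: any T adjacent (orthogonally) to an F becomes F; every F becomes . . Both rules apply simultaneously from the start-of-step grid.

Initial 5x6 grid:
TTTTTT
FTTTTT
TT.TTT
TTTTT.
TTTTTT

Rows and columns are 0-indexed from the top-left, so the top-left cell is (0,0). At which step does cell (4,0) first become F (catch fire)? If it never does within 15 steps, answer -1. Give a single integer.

Step 1: cell (4,0)='T' (+3 fires, +1 burnt)
Step 2: cell (4,0)='T' (+4 fires, +3 burnt)
Step 3: cell (4,0)='F' (+4 fires, +4 burnt)
  -> target ignites at step 3
Step 4: cell (4,0)='.' (+5 fires, +4 burnt)
Step 5: cell (4,0)='.' (+5 fires, +5 burnt)
Step 6: cell (4,0)='.' (+4 fires, +5 burnt)
Step 7: cell (4,0)='.' (+1 fires, +4 burnt)
Step 8: cell (4,0)='.' (+1 fires, +1 burnt)
Step 9: cell (4,0)='.' (+0 fires, +1 burnt)
  fire out at step 9

3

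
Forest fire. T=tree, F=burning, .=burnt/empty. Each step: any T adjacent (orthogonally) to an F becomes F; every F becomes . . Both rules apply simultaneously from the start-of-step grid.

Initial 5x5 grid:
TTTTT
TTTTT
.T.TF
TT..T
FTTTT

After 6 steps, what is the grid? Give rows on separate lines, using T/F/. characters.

Step 1: 5 trees catch fire, 2 burn out
  TTTTT
  TTTTF
  .T.F.
  FT..F
  .FTTT
Step 2: 5 trees catch fire, 5 burn out
  TTTTF
  TTTF.
  .T...
  .F...
  ..FTF
Step 3: 4 trees catch fire, 5 burn out
  TTTF.
  TTF..
  .F...
  .....
  ...F.
Step 4: 2 trees catch fire, 4 burn out
  TTF..
  TF...
  .....
  .....
  .....
Step 5: 2 trees catch fire, 2 burn out
  TF...
  F....
  .....
  .....
  .....
Step 6: 1 trees catch fire, 2 burn out
  F....
  .....
  .....
  .....
  .....

F....
.....
.....
.....
.....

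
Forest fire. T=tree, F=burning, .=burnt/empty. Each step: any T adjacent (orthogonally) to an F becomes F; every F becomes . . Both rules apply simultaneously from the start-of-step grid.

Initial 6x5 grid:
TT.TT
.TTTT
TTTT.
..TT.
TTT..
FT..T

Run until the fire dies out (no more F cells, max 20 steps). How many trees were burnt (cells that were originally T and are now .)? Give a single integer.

Answer: 18

Derivation:
Step 1: +2 fires, +1 burnt (F count now 2)
Step 2: +1 fires, +2 burnt (F count now 1)
Step 3: +1 fires, +1 burnt (F count now 1)
Step 4: +1 fires, +1 burnt (F count now 1)
Step 5: +2 fires, +1 burnt (F count now 2)
Step 6: +3 fires, +2 burnt (F count now 3)
Step 7: +3 fires, +3 burnt (F count now 3)
Step 8: +3 fires, +3 burnt (F count now 3)
Step 9: +2 fires, +3 burnt (F count now 2)
Step 10: +0 fires, +2 burnt (F count now 0)
Fire out after step 10
Initially T: 19, now '.': 29
Total burnt (originally-T cells now '.'): 18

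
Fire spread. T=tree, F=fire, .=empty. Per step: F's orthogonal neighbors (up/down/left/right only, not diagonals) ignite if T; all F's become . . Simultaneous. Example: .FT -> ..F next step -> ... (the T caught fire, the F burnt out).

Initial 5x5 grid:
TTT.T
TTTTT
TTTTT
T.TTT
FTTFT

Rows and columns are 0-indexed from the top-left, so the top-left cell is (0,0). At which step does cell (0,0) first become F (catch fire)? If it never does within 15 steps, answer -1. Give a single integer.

Step 1: cell (0,0)='T' (+5 fires, +2 burnt)
Step 2: cell (0,0)='T' (+4 fires, +5 burnt)
Step 3: cell (0,0)='T' (+5 fires, +4 burnt)
Step 4: cell (0,0)='F' (+4 fires, +5 burnt)
  -> target ignites at step 4
Step 5: cell (0,0)='.' (+3 fires, +4 burnt)
Step 6: cell (0,0)='.' (+0 fires, +3 burnt)
  fire out at step 6

4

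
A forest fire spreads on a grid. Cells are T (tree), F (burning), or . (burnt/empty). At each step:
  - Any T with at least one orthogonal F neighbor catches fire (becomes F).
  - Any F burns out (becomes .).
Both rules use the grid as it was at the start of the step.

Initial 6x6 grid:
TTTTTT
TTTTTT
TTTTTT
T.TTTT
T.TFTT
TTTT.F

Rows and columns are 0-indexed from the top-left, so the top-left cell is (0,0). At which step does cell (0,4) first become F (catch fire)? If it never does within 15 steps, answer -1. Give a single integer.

Step 1: cell (0,4)='T' (+5 fires, +2 burnt)
Step 2: cell (0,4)='T' (+5 fires, +5 burnt)
Step 3: cell (0,4)='T' (+5 fires, +5 burnt)
Step 4: cell (0,4)='T' (+6 fires, +5 burnt)
Step 5: cell (0,4)='F' (+6 fires, +6 burnt)
  -> target ignites at step 5
Step 6: cell (0,4)='.' (+3 fires, +6 burnt)
Step 7: cell (0,4)='.' (+1 fires, +3 burnt)
Step 8: cell (0,4)='.' (+0 fires, +1 burnt)
  fire out at step 8

5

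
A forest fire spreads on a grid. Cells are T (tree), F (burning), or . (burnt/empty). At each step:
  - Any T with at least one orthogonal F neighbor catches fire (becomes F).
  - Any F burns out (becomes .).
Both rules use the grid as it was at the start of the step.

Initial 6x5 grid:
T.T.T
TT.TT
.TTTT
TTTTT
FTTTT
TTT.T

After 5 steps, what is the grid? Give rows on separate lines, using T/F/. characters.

Step 1: 3 trees catch fire, 1 burn out
  T.T.T
  TT.TT
  .TTTT
  FTTTT
  .FTTT
  FTT.T
Step 2: 3 trees catch fire, 3 burn out
  T.T.T
  TT.TT
  .TTTT
  .FTTT
  ..FTT
  .FT.T
Step 3: 4 trees catch fire, 3 burn out
  T.T.T
  TT.TT
  .FTTT
  ..FTT
  ...FT
  ..F.T
Step 4: 4 trees catch fire, 4 burn out
  T.T.T
  TF.TT
  ..FTT
  ...FT
  ....F
  ....T
Step 5: 4 trees catch fire, 4 burn out
  T.T.T
  F..TT
  ...FT
  ....F
  .....
  ....F

T.T.T
F..TT
...FT
....F
.....
....F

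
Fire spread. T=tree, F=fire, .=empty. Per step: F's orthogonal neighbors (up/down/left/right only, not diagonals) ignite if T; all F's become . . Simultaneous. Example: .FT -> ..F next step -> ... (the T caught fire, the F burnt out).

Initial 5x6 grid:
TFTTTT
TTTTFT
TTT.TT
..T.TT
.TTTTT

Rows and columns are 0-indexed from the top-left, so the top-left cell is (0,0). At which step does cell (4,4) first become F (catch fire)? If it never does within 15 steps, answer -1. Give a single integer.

Step 1: cell (4,4)='T' (+7 fires, +2 burnt)
Step 2: cell (4,4)='T' (+7 fires, +7 burnt)
Step 3: cell (4,4)='F' (+4 fires, +7 burnt)
  -> target ignites at step 3
Step 4: cell (4,4)='.' (+3 fires, +4 burnt)
Step 5: cell (4,4)='.' (+1 fires, +3 burnt)
Step 6: cell (4,4)='.' (+1 fires, +1 burnt)
Step 7: cell (4,4)='.' (+0 fires, +1 burnt)
  fire out at step 7

3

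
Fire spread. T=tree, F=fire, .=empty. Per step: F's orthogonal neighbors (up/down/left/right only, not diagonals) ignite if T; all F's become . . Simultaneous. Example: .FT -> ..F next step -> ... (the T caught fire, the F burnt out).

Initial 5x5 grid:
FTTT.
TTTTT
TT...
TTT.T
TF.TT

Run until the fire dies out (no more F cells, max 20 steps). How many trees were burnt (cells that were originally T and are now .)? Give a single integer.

Answer: 14

Derivation:
Step 1: +4 fires, +2 burnt (F count now 4)
Step 2: +6 fires, +4 burnt (F count now 6)
Step 3: +2 fires, +6 burnt (F count now 2)
Step 4: +1 fires, +2 burnt (F count now 1)
Step 5: +1 fires, +1 burnt (F count now 1)
Step 6: +0 fires, +1 burnt (F count now 0)
Fire out after step 6
Initially T: 17, now '.': 22
Total burnt (originally-T cells now '.'): 14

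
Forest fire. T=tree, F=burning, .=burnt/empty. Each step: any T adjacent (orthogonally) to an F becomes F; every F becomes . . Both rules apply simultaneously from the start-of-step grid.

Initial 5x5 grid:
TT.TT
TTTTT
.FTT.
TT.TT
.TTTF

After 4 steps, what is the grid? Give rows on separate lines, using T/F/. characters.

Step 1: 5 trees catch fire, 2 burn out
  TT.TT
  TFTTT
  ..FT.
  TF.TF
  .TTF.
Step 2: 8 trees catch fire, 5 burn out
  TF.TT
  F.FTT
  ...F.
  F..F.
  .FF..
Step 3: 2 trees catch fire, 8 burn out
  F..TT
  ...FT
  .....
  .....
  .....
Step 4: 2 trees catch fire, 2 burn out
  ...FT
  ....F
  .....
  .....
  .....

...FT
....F
.....
.....
.....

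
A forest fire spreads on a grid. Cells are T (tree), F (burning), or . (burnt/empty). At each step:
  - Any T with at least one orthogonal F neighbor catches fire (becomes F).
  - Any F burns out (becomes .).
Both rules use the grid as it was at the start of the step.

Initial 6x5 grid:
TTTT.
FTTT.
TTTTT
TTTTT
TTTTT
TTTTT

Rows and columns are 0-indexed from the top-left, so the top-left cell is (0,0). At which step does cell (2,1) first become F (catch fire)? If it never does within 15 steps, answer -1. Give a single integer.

Step 1: cell (2,1)='T' (+3 fires, +1 burnt)
Step 2: cell (2,1)='F' (+4 fires, +3 burnt)
  -> target ignites at step 2
Step 3: cell (2,1)='.' (+5 fires, +4 burnt)
Step 4: cell (2,1)='.' (+5 fires, +5 burnt)
Step 5: cell (2,1)='.' (+4 fires, +5 burnt)
Step 6: cell (2,1)='.' (+3 fires, +4 burnt)
Step 7: cell (2,1)='.' (+2 fires, +3 burnt)
Step 8: cell (2,1)='.' (+1 fires, +2 burnt)
Step 9: cell (2,1)='.' (+0 fires, +1 burnt)
  fire out at step 9

2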